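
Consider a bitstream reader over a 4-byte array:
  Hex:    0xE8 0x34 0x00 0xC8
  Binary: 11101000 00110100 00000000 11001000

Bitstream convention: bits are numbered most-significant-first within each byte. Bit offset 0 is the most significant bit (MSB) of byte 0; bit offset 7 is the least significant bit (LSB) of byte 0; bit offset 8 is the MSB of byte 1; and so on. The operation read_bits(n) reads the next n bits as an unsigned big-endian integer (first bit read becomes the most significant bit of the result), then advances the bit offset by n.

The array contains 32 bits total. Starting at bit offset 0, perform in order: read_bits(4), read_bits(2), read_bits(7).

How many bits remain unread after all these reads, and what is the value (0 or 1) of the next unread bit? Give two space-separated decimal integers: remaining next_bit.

Answer: 19 1

Derivation:
Read 1: bits[0:4] width=4 -> value=14 (bin 1110); offset now 4 = byte 0 bit 4; 28 bits remain
Read 2: bits[4:6] width=2 -> value=2 (bin 10); offset now 6 = byte 0 bit 6; 26 bits remain
Read 3: bits[6:13] width=7 -> value=6 (bin 0000110); offset now 13 = byte 1 bit 5; 19 bits remain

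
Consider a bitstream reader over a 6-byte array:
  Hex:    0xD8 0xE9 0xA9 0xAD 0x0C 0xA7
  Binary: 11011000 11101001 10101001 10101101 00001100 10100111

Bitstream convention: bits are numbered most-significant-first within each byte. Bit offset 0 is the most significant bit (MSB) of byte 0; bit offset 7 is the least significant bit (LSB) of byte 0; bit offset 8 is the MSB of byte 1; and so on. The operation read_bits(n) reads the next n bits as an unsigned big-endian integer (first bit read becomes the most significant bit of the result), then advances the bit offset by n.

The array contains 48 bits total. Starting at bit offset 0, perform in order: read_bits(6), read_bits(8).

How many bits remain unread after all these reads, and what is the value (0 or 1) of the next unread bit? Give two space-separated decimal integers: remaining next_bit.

Answer: 34 0

Derivation:
Read 1: bits[0:6] width=6 -> value=54 (bin 110110); offset now 6 = byte 0 bit 6; 42 bits remain
Read 2: bits[6:14] width=8 -> value=58 (bin 00111010); offset now 14 = byte 1 bit 6; 34 bits remain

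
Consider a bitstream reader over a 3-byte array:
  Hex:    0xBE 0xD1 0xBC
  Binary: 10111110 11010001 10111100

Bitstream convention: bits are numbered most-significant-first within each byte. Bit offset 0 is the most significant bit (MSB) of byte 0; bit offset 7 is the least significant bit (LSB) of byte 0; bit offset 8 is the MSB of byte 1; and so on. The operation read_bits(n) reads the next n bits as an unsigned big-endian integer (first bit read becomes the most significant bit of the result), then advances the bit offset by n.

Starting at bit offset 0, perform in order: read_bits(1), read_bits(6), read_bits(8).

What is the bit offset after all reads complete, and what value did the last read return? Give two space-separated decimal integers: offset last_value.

Read 1: bits[0:1] width=1 -> value=1 (bin 1); offset now 1 = byte 0 bit 1; 23 bits remain
Read 2: bits[1:7] width=6 -> value=31 (bin 011111); offset now 7 = byte 0 bit 7; 17 bits remain
Read 3: bits[7:15] width=8 -> value=104 (bin 01101000); offset now 15 = byte 1 bit 7; 9 bits remain

Answer: 15 104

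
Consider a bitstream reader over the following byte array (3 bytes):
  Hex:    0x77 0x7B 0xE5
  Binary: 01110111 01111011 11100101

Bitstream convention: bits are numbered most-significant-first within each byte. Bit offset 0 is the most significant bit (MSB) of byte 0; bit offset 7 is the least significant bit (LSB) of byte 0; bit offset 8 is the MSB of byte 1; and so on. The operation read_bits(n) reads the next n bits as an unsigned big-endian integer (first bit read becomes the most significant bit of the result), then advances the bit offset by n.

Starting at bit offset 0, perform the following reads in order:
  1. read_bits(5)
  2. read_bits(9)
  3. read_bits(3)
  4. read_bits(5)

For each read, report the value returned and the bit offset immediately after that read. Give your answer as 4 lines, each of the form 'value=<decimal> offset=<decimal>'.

Answer: value=14 offset=5
value=478 offset=14
value=7 offset=17
value=25 offset=22

Derivation:
Read 1: bits[0:5] width=5 -> value=14 (bin 01110); offset now 5 = byte 0 bit 5; 19 bits remain
Read 2: bits[5:14] width=9 -> value=478 (bin 111011110); offset now 14 = byte 1 bit 6; 10 bits remain
Read 3: bits[14:17] width=3 -> value=7 (bin 111); offset now 17 = byte 2 bit 1; 7 bits remain
Read 4: bits[17:22] width=5 -> value=25 (bin 11001); offset now 22 = byte 2 bit 6; 2 bits remain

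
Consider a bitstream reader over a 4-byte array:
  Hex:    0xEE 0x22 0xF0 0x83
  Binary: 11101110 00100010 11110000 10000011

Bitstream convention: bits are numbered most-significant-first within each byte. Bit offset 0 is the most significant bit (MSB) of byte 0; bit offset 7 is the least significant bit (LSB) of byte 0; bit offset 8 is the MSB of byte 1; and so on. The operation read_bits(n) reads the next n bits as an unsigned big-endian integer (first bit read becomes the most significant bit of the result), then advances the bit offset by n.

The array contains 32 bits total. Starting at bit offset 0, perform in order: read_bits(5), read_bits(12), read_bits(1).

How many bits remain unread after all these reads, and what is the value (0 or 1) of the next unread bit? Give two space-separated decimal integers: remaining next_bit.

Answer: 14 1

Derivation:
Read 1: bits[0:5] width=5 -> value=29 (bin 11101); offset now 5 = byte 0 bit 5; 27 bits remain
Read 2: bits[5:17] width=12 -> value=3141 (bin 110001000101); offset now 17 = byte 2 bit 1; 15 bits remain
Read 3: bits[17:18] width=1 -> value=1 (bin 1); offset now 18 = byte 2 bit 2; 14 bits remain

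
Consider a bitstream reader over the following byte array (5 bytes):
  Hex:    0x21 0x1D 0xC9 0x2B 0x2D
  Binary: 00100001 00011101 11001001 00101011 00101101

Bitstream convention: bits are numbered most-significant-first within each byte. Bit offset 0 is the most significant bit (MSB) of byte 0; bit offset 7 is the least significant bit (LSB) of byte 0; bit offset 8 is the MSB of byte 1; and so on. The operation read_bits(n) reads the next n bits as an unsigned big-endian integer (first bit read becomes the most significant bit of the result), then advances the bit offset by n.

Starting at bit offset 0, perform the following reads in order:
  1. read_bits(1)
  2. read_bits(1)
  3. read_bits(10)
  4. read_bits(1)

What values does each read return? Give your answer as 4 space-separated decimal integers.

Answer: 0 0 529 1

Derivation:
Read 1: bits[0:1] width=1 -> value=0 (bin 0); offset now 1 = byte 0 bit 1; 39 bits remain
Read 2: bits[1:2] width=1 -> value=0 (bin 0); offset now 2 = byte 0 bit 2; 38 bits remain
Read 3: bits[2:12] width=10 -> value=529 (bin 1000010001); offset now 12 = byte 1 bit 4; 28 bits remain
Read 4: bits[12:13] width=1 -> value=1 (bin 1); offset now 13 = byte 1 bit 5; 27 bits remain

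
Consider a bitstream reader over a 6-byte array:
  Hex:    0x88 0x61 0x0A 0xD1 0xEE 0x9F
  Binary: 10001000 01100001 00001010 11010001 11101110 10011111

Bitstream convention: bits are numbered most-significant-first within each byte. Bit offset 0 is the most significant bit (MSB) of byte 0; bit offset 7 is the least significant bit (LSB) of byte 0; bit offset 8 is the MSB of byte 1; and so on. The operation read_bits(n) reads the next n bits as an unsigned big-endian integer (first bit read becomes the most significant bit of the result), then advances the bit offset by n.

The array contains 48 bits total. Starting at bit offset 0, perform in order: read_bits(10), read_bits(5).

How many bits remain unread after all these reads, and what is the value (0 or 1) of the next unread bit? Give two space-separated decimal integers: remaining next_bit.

Read 1: bits[0:10] width=10 -> value=545 (bin 1000100001); offset now 10 = byte 1 bit 2; 38 bits remain
Read 2: bits[10:15] width=5 -> value=16 (bin 10000); offset now 15 = byte 1 bit 7; 33 bits remain

Answer: 33 1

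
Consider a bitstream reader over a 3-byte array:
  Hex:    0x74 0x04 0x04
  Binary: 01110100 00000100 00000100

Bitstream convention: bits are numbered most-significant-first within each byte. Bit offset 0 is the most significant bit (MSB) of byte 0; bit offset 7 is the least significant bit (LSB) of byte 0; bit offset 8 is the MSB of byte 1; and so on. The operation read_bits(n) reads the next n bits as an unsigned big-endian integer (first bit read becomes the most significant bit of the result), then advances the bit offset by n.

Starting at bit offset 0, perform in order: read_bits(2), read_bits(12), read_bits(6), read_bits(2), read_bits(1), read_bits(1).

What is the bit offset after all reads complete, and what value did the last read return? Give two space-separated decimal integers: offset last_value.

Read 1: bits[0:2] width=2 -> value=1 (bin 01); offset now 2 = byte 0 bit 2; 22 bits remain
Read 2: bits[2:14] width=12 -> value=3329 (bin 110100000001); offset now 14 = byte 1 bit 6; 10 bits remain
Read 3: bits[14:20] width=6 -> value=0 (bin 000000); offset now 20 = byte 2 bit 4; 4 bits remain
Read 4: bits[20:22] width=2 -> value=1 (bin 01); offset now 22 = byte 2 bit 6; 2 bits remain
Read 5: bits[22:23] width=1 -> value=0 (bin 0); offset now 23 = byte 2 bit 7; 1 bits remain
Read 6: bits[23:24] width=1 -> value=0 (bin 0); offset now 24 = byte 3 bit 0; 0 bits remain

Answer: 24 0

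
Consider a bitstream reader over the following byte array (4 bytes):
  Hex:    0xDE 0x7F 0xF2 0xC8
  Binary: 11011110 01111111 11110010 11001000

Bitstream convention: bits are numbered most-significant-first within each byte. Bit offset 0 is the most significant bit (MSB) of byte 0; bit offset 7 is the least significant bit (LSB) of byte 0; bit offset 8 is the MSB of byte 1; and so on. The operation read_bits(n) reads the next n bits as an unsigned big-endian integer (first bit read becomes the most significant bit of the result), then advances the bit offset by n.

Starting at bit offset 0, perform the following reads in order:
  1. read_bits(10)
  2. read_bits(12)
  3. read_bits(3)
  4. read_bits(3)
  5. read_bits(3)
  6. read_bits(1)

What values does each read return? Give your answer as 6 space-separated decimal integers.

Answer: 889 4092 5 4 4 0

Derivation:
Read 1: bits[0:10] width=10 -> value=889 (bin 1101111001); offset now 10 = byte 1 bit 2; 22 bits remain
Read 2: bits[10:22] width=12 -> value=4092 (bin 111111111100); offset now 22 = byte 2 bit 6; 10 bits remain
Read 3: bits[22:25] width=3 -> value=5 (bin 101); offset now 25 = byte 3 bit 1; 7 bits remain
Read 4: bits[25:28] width=3 -> value=4 (bin 100); offset now 28 = byte 3 bit 4; 4 bits remain
Read 5: bits[28:31] width=3 -> value=4 (bin 100); offset now 31 = byte 3 bit 7; 1 bits remain
Read 6: bits[31:32] width=1 -> value=0 (bin 0); offset now 32 = byte 4 bit 0; 0 bits remain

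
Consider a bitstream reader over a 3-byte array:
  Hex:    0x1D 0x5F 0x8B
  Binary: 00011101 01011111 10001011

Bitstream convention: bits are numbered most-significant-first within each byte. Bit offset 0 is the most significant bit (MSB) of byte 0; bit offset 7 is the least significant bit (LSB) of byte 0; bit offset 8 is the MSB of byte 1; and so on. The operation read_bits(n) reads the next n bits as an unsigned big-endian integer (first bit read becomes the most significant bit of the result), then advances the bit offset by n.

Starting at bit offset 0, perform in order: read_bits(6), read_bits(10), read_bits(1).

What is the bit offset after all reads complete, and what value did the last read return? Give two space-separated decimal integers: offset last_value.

Read 1: bits[0:6] width=6 -> value=7 (bin 000111); offset now 6 = byte 0 bit 6; 18 bits remain
Read 2: bits[6:16] width=10 -> value=351 (bin 0101011111); offset now 16 = byte 2 bit 0; 8 bits remain
Read 3: bits[16:17] width=1 -> value=1 (bin 1); offset now 17 = byte 2 bit 1; 7 bits remain

Answer: 17 1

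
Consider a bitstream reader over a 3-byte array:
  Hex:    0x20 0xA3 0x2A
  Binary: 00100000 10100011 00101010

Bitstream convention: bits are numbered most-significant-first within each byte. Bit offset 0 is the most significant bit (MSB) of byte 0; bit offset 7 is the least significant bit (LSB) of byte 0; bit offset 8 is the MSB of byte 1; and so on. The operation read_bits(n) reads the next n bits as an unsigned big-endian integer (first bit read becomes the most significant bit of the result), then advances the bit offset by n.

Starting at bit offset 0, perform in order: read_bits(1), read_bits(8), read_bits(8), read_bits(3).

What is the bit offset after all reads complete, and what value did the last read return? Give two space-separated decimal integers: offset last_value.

Answer: 20 2

Derivation:
Read 1: bits[0:1] width=1 -> value=0 (bin 0); offset now 1 = byte 0 bit 1; 23 bits remain
Read 2: bits[1:9] width=8 -> value=65 (bin 01000001); offset now 9 = byte 1 bit 1; 15 bits remain
Read 3: bits[9:17] width=8 -> value=70 (bin 01000110); offset now 17 = byte 2 bit 1; 7 bits remain
Read 4: bits[17:20] width=3 -> value=2 (bin 010); offset now 20 = byte 2 bit 4; 4 bits remain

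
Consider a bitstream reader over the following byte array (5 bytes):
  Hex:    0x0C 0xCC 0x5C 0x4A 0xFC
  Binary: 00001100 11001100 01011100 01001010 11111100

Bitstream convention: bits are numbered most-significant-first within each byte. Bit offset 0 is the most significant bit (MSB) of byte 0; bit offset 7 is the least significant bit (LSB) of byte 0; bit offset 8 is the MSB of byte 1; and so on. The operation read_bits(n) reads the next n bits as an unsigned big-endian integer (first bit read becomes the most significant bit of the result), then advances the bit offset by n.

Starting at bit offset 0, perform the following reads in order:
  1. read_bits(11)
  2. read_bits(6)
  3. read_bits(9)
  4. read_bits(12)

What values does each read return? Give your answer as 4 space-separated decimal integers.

Read 1: bits[0:11] width=11 -> value=102 (bin 00001100110); offset now 11 = byte 1 bit 3; 29 bits remain
Read 2: bits[11:17] width=6 -> value=24 (bin 011000); offset now 17 = byte 2 bit 1; 23 bits remain
Read 3: bits[17:26] width=9 -> value=369 (bin 101110001); offset now 26 = byte 3 bit 2; 14 bits remain
Read 4: bits[26:38] width=12 -> value=703 (bin 001010111111); offset now 38 = byte 4 bit 6; 2 bits remain

Answer: 102 24 369 703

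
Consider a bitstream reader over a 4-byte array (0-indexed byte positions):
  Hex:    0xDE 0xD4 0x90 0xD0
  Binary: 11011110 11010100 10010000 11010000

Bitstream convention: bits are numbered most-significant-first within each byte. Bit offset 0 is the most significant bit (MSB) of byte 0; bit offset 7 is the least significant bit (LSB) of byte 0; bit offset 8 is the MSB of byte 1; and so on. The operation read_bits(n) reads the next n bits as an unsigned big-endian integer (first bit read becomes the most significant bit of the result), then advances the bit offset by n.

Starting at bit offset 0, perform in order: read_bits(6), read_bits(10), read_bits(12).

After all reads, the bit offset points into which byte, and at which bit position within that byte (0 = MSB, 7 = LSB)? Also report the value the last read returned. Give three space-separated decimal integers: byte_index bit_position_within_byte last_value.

Answer: 3 4 2317

Derivation:
Read 1: bits[0:6] width=6 -> value=55 (bin 110111); offset now 6 = byte 0 bit 6; 26 bits remain
Read 2: bits[6:16] width=10 -> value=724 (bin 1011010100); offset now 16 = byte 2 bit 0; 16 bits remain
Read 3: bits[16:28] width=12 -> value=2317 (bin 100100001101); offset now 28 = byte 3 bit 4; 4 bits remain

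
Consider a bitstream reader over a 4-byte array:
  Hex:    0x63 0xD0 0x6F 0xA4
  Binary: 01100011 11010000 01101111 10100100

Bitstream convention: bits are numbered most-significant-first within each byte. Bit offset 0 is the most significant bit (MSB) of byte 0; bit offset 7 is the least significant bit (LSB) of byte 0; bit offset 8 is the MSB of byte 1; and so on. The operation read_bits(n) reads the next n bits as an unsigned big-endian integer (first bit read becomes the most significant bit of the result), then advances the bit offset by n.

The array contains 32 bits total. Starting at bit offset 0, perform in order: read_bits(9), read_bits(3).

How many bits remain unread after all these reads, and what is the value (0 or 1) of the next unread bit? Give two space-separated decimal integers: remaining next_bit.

Answer: 20 0

Derivation:
Read 1: bits[0:9] width=9 -> value=199 (bin 011000111); offset now 9 = byte 1 bit 1; 23 bits remain
Read 2: bits[9:12] width=3 -> value=5 (bin 101); offset now 12 = byte 1 bit 4; 20 bits remain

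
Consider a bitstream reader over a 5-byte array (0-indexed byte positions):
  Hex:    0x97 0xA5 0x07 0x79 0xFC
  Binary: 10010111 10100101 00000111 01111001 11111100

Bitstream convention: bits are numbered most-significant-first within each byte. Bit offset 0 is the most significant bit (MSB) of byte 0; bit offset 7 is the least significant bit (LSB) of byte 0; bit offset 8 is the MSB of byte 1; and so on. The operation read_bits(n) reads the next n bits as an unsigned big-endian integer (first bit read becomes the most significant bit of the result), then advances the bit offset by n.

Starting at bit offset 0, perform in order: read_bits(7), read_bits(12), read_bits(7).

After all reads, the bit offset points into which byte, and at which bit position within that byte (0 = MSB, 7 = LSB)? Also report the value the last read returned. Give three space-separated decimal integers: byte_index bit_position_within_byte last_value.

Read 1: bits[0:7] width=7 -> value=75 (bin 1001011); offset now 7 = byte 0 bit 7; 33 bits remain
Read 2: bits[7:19] width=12 -> value=3368 (bin 110100101000); offset now 19 = byte 2 bit 3; 21 bits remain
Read 3: bits[19:26] width=7 -> value=29 (bin 0011101); offset now 26 = byte 3 bit 2; 14 bits remain

Answer: 3 2 29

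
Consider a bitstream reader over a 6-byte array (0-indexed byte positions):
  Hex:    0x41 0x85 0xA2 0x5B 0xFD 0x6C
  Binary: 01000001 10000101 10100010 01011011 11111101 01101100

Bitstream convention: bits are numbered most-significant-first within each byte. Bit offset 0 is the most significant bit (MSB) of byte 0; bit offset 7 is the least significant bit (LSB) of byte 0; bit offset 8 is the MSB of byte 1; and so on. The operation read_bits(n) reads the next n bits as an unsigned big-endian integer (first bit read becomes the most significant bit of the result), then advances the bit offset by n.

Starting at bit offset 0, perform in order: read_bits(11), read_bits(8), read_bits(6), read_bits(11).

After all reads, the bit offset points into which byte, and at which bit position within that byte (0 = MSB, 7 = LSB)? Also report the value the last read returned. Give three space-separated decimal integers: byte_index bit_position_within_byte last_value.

Answer: 4 4 1471

Derivation:
Read 1: bits[0:11] width=11 -> value=524 (bin 01000001100); offset now 11 = byte 1 bit 3; 37 bits remain
Read 2: bits[11:19] width=8 -> value=45 (bin 00101101); offset now 19 = byte 2 bit 3; 29 bits remain
Read 3: bits[19:25] width=6 -> value=4 (bin 000100); offset now 25 = byte 3 bit 1; 23 bits remain
Read 4: bits[25:36] width=11 -> value=1471 (bin 10110111111); offset now 36 = byte 4 bit 4; 12 bits remain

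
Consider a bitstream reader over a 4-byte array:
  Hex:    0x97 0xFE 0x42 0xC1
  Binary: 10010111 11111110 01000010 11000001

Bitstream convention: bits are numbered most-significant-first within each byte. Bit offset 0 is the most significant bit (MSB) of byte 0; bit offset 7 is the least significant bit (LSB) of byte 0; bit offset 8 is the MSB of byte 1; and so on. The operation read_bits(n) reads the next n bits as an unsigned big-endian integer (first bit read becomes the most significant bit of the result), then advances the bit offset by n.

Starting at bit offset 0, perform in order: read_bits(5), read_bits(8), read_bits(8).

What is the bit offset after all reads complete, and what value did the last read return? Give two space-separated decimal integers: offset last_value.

Read 1: bits[0:5] width=5 -> value=18 (bin 10010); offset now 5 = byte 0 bit 5; 27 bits remain
Read 2: bits[5:13] width=8 -> value=255 (bin 11111111); offset now 13 = byte 1 bit 5; 19 bits remain
Read 3: bits[13:21] width=8 -> value=200 (bin 11001000); offset now 21 = byte 2 bit 5; 11 bits remain

Answer: 21 200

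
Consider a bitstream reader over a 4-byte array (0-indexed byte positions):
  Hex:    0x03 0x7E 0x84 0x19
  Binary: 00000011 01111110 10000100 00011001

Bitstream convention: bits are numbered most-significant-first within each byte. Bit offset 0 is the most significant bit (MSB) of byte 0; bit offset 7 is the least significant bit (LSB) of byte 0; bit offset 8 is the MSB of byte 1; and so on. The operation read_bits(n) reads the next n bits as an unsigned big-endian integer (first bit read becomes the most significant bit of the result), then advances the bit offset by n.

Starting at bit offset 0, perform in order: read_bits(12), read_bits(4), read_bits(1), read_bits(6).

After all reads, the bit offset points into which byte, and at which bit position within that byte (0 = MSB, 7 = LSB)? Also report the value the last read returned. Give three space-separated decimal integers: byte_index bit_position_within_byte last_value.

Read 1: bits[0:12] width=12 -> value=55 (bin 000000110111); offset now 12 = byte 1 bit 4; 20 bits remain
Read 2: bits[12:16] width=4 -> value=14 (bin 1110); offset now 16 = byte 2 bit 0; 16 bits remain
Read 3: bits[16:17] width=1 -> value=1 (bin 1); offset now 17 = byte 2 bit 1; 15 bits remain
Read 4: bits[17:23] width=6 -> value=2 (bin 000010); offset now 23 = byte 2 bit 7; 9 bits remain

Answer: 2 7 2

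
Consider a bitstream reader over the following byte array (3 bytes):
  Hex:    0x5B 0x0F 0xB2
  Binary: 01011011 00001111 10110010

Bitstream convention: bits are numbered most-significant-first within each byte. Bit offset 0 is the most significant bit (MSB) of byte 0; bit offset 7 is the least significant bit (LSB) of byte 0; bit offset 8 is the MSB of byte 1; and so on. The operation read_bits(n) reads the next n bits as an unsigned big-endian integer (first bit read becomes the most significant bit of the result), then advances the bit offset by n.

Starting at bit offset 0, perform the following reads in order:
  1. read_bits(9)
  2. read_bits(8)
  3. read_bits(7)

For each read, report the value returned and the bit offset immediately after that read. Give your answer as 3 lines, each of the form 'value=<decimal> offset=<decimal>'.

Answer: value=182 offset=9
value=31 offset=17
value=50 offset=24

Derivation:
Read 1: bits[0:9] width=9 -> value=182 (bin 010110110); offset now 9 = byte 1 bit 1; 15 bits remain
Read 2: bits[9:17] width=8 -> value=31 (bin 00011111); offset now 17 = byte 2 bit 1; 7 bits remain
Read 3: bits[17:24] width=7 -> value=50 (bin 0110010); offset now 24 = byte 3 bit 0; 0 bits remain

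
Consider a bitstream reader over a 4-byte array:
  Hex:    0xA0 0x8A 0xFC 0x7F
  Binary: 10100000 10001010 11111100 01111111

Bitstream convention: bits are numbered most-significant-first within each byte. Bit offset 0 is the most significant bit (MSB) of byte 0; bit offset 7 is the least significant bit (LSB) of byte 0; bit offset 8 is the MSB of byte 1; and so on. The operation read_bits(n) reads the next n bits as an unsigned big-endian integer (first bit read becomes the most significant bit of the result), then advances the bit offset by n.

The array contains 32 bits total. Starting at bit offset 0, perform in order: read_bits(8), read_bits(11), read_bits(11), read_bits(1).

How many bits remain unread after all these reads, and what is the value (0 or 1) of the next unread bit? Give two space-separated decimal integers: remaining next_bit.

Read 1: bits[0:8] width=8 -> value=160 (bin 10100000); offset now 8 = byte 1 bit 0; 24 bits remain
Read 2: bits[8:19] width=11 -> value=1111 (bin 10001010111); offset now 19 = byte 2 bit 3; 13 bits remain
Read 3: bits[19:30] width=11 -> value=1823 (bin 11100011111); offset now 30 = byte 3 bit 6; 2 bits remain
Read 4: bits[30:31] width=1 -> value=1 (bin 1); offset now 31 = byte 3 bit 7; 1 bits remain

Answer: 1 1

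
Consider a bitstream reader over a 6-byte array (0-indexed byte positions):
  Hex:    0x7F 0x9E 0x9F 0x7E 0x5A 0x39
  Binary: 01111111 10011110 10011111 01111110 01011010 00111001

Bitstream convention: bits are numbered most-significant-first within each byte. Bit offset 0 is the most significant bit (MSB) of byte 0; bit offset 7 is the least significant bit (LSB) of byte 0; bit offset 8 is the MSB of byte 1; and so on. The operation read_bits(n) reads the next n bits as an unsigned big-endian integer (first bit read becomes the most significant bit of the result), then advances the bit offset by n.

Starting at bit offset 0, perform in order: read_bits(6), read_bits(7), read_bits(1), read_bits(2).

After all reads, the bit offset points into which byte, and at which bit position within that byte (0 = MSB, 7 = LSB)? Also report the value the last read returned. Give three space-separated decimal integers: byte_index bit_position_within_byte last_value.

Read 1: bits[0:6] width=6 -> value=31 (bin 011111); offset now 6 = byte 0 bit 6; 42 bits remain
Read 2: bits[6:13] width=7 -> value=115 (bin 1110011); offset now 13 = byte 1 bit 5; 35 bits remain
Read 3: bits[13:14] width=1 -> value=1 (bin 1); offset now 14 = byte 1 bit 6; 34 bits remain
Read 4: bits[14:16] width=2 -> value=2 (bin 10); offset now 16 = byte 2 bit 0; 32 bits remain

Answer: 2 0 2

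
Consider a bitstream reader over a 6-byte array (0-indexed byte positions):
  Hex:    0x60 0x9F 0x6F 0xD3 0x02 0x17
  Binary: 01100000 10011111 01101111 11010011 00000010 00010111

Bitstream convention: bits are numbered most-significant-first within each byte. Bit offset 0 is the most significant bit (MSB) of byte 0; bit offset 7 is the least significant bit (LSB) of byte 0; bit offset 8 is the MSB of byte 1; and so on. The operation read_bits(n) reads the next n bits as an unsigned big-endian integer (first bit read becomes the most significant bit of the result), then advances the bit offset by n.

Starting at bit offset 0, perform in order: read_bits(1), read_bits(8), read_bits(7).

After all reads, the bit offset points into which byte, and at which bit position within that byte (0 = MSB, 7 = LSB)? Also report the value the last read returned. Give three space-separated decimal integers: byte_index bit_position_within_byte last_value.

Read 1: bits[0:1] width=1 -> value=0 (bin 0); offset now 1 = byte 0 bit 1; 47 bits remain
Read 2: bits[1:9] width=8 -> value=193 (bin 11000001); offset now 9 = byte 1 bit 1; 39 bits remain
Read 3: bits[9:16] width=7 -> value=31 (bin 0011111); offset now 16 = byte 2 bit 0; 32 bits remain

Answer: 2 0 31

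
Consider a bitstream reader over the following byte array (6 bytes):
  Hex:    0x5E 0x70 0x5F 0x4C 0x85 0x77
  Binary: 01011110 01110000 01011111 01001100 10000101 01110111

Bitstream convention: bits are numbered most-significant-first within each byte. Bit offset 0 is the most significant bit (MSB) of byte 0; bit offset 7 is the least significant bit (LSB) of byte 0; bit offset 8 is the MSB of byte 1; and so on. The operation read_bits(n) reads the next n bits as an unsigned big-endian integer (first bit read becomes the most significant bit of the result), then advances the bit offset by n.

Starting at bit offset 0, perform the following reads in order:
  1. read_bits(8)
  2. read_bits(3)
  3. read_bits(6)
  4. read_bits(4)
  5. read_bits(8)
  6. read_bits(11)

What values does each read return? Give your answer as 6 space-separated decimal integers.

Answer: 94 3 32 11 233 1157

Derivation:
Read 1: bits[0:8] width=8 -> value=94 (bin 01011110); offset now 8 = byte 1 bit 0; 40 bits remain
Read 2: bits[8:11] width=3 -> value=3 (bin 011); offset now 11 = byte 1 bit 3; 37 bits remain
Read 3: bits[11:17] width=6 -> value=32 (bin 100000); offset now 17 = byte 2 bit 1; 31 bits remain
Read 4: bits[17:21] width=4 -> value=11 (bin 1011); offset now 21 = byte 2 bit 5; 27 bits remain
Read 5: bits[21:29] width=8 -> value=233 (bin 11101001); offset now 29 = byte 3 bit 5; 19 bits remain
Read 6: bits[29:40] width=11 -> value=1157 (bin 10010000101); offset now 40 = byte 5 bit 0; 8 bits remain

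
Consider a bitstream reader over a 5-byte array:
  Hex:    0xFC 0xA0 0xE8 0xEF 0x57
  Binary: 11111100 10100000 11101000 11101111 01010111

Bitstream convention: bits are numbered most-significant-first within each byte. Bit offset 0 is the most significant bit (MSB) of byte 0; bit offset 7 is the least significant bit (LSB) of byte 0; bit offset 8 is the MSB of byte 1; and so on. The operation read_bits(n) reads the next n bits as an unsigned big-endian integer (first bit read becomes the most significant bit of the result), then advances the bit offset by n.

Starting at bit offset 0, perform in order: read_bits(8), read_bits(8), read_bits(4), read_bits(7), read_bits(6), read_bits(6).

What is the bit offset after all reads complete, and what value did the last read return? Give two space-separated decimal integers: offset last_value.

Read 1: bits[0:8] width=8 -> value=252 (bin 11111100); offset now 8 = byte 1 bit 0; 32 bits remain
Read 2: bits[8:16] width=8 -> value=160 (bin 10100000); offset now 16 = byte 2 bit 0; 24 bits remain
Read 3: bits[16:20] width=4 -> value=14 (bin 1110); offset now 20 = byte 2 bit 4; 20 bits remain
Read 4: bits[20:27] width=7 -> value=71 (bin 1000111); offset now 27 = byte 3 bit 3; 13 bits remain
Read 5: bits[27:33] width=6 -> value=30 (bin 011110); offset now 33 = byte 4 bit 1; 7 bits remain
Read 6: bits[33:39] width=6 -> value=43 (bin 101011); offset now 39 = byte 4 bit 7; 1 bits remain

Answer: 39 43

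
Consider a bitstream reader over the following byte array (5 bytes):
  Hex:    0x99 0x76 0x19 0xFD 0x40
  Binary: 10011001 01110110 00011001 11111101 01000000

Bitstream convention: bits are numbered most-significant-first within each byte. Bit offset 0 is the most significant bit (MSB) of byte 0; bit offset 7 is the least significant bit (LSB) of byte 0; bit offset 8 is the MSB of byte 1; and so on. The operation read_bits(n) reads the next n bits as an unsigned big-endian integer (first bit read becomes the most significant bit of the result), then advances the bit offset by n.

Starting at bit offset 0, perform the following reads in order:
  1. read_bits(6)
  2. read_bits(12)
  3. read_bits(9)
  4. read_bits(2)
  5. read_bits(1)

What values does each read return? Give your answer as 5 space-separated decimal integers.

Read 1: bits[0:6] width=6 -> value=38 (bin 100110); offset now 6 = byte 0 bit 6; 34 bits remain
Read 2: bits[6:18] width=12 -> value=1496 (bin 010111011000); offset now 18 = byte 2 bit 2; 22 bits remain
Read 3: bits[18:27] width=9 -> value=207 (bin 011001111); offset now 27 = byte 3 bit 3; 13 bits remain
Read 4: bits[27:29] width=2 -> value=3 (bin 11); offset now 29 = byte 3 bit 5; 11 bits remain
Read 5: bits[29:30] width=1 -> value=1 (bin 1); offset now 30 = byte 3 bit 6; 10 bits remain

Answer: 38 1496 207 3 1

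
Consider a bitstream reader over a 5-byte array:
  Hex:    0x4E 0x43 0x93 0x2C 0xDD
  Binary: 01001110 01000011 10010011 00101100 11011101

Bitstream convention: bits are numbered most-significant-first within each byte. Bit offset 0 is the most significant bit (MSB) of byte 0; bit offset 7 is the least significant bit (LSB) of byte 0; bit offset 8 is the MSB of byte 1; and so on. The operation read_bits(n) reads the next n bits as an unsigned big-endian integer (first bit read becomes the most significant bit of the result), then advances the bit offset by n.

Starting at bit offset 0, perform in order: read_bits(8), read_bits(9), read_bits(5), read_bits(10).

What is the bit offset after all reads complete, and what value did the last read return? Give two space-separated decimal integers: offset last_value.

Read 1: bits[0:8] width=8 -> value=78 (bin 01001110); offset now 8 = byte 1 bit 0; 32 bits remain
Read 2: bits[8:17] width=9 -> value=135 (bin 010000111); offset now 17 = byte 2 bit 1; 23 bits remain
Read 3: bits[17:22] width=5 -> value=4 (bin 00100); offset now 22 = byte 2 bit 6; 18 bits remain
Read 4: bits[22:32] width=10 -> value=812 (bin 1100101100); offset now 32 = byte 4 bit 0; 8 bits remain

Answer: 32 812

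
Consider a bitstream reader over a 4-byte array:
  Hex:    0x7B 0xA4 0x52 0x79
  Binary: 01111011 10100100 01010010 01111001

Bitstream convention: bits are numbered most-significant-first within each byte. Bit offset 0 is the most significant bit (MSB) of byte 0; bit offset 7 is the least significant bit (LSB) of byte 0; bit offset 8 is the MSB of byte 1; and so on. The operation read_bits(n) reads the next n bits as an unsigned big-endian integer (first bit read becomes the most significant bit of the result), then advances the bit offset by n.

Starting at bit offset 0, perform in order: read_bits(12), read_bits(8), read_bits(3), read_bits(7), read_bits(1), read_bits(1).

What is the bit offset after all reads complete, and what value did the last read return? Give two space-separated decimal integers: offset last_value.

Read 1: bits[0:12] width=12 -> value=1978 (bin 011110111010); offset now 12 = byte 1 bit 4; 20 bits remain
Read 2: bits[12:20] width=8 -> value=69 (bin 01000101); offset now 20 = byte 2 bit 4; 12 bits remain
Read 3: bits[20:23] width=3 -> value=1 (bin 001); offset now 23 = byte 2 bit 7; 9 bits remain
Read 4: bits[23:30] width=7 -> value=30 (bin 0011110); offset now 30 = byte 3 bit 6; 2 bits remain
Read 5: bits[30:31] width=1 -> value=0 (bin 0); offset now 31 = byte 3 bit 7; 1 bits remain
Read 6: bits[31:32] width=1 -> value=1 (bin 1); offset now 32 = byte 4 bit 0; 0 bits remain

Answer: 32 1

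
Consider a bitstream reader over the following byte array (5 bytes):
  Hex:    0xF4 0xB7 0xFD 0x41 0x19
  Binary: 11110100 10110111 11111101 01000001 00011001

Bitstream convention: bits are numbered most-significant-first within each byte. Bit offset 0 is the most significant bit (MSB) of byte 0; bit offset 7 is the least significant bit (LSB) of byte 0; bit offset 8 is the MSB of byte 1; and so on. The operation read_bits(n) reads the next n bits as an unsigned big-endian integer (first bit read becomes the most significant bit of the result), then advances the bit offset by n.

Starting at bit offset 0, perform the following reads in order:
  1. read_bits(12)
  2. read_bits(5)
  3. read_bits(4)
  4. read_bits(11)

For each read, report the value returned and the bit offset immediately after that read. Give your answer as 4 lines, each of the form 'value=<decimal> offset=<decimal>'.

Answer: value=3915 offset=12
value=15 offset=17
value=15 offset=21
value=1345 offset=32

Derivation:
Read 1: bits[0:12] width=12 -> value=3915 (bin 111101001011); offset now 12 = byte 1 bit 4; 28 bits remain
Read 2: bits[12:17] width=5 -> value=15 (bin 01111); offset now 17 = byte 2 bit 1; 23 bits remain
Read 3: bits[17:21] width=4 -> value=15 (bin 1111); offset now 21 = byte 2 bit 5; 19 bits remain
Read 4: bits[21:32] width=11 -> value=1345 (bin 10101000001); offset now 32 = byte 4 bit 0; 8 bits remain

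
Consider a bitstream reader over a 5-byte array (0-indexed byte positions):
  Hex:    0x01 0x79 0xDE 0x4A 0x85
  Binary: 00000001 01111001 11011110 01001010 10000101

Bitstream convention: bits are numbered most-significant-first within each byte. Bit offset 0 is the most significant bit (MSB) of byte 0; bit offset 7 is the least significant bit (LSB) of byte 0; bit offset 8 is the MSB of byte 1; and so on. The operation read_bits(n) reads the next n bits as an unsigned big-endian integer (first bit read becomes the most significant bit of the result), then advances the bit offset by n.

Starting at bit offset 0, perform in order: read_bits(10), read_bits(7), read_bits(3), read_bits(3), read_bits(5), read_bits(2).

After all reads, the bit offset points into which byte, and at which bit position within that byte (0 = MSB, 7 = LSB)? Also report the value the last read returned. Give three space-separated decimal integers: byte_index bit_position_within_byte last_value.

Read 1: bits[0:10] width=10 -> value=5 (bin 0000000101); offset now 10 = byte 1 bit 2; 30 bits remain
Read 2: bits[10:17] width=7 -> value=115 (bin 1110011); offset now 17 = byte 2 bit 1; 23 bits remain
Read 3: bits[17:20] width=3 -> value=5 (bin 101); offset now 20 = byte 2 bit 4; 20 bits remain
Read 4: bits[20:23] width=3 -> value=7 (bin 111); offset now 23 = byte 2 bit 7; 17 bits remain
Read 5: bits[23:28] width=5 -> value=4 (bin 00100); offset now 28 = byte 3 bit 4; 12 bits remain
Read 6: bits[28:30] width=2 -> value=2 (bin 10); offset now 30 = byte 3 bit 6; 10 bits remain

Answer: 3 6 2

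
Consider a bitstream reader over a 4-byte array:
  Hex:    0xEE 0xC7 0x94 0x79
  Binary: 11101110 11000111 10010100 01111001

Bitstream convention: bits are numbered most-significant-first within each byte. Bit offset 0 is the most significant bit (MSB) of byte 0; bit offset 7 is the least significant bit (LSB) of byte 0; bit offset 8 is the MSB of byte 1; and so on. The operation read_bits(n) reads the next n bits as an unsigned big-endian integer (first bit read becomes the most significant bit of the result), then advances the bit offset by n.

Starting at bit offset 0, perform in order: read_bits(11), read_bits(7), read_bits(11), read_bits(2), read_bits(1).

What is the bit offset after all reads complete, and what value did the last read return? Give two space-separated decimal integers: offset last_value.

Read 1: bits[0:11] width=11 -> value=1910 (bin 11101110110); offset now 11 = byte 1 bit 3; 21 bits remain
Read 2: bits[11:18] width=7 -> value=30 (bin 0011110); offset now 18 = byte 2 bit 2; 14 bits remain
Read 3: bits[18:29] width=11 -> value=655 (bin 01010001111); offset now 29 = byte 3 bit 5; 3 bits remain
Read 4: bits[29:31] width=2 -> value=0 (bin 00); offset now 31 = byte 3 bit 7; 1 bits remain
Read 5: bits[31:32] width=1 -> value=1 (bin 1); offset now 32 = byte 4 bit 0; 0 bits remain

Answer: 32 1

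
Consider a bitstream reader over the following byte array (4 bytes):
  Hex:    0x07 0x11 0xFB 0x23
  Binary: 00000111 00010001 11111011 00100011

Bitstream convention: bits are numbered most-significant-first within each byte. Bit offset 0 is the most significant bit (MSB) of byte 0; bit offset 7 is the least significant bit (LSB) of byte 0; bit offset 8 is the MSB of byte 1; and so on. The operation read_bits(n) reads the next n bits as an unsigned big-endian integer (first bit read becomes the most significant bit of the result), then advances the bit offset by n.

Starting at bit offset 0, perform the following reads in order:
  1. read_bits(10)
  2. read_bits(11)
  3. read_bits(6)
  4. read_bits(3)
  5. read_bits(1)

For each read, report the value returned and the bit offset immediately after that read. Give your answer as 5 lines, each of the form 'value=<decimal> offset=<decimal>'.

Answer: value=28 offset=10
value=575 offset=21
value=25 offset=27
value=0 offset=30
value=1 offset=31

Derivation:
Read 1: bits[0:10] width=10 -> value=28 (bin 0000011100); offset now 10 = byte 1 bit 2; 22 bits remain
Read 2: bits[10:21] width=11 -> value=575 (bin 01000111111); offset now 21 = byte 2 bit 5; 11 bits remain
Read 3: bits[21:27] width=6 -> value=25 (bin 011001); offset now 27 = byte 3 bit 3; 5 bits remain
Read 4: bits[27:30] width=3 -> value=0 (bin 000); offset now 30 = byte 3 bit 6; 2 bits remain
Read 5: bits[30:31] width=1 -> value=1 (bin 1); offset now 31 = byte 3 bit 7; 1 bits remain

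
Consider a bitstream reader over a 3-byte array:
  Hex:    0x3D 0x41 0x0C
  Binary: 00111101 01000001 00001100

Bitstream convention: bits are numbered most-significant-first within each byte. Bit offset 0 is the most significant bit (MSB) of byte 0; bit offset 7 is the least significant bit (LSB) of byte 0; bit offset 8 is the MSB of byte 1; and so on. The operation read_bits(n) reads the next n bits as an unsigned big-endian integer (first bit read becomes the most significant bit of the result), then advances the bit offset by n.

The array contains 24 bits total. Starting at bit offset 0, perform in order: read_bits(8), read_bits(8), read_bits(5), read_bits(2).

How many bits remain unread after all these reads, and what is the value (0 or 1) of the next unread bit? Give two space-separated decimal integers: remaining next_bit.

Read 1: bits[0:8] width=8 -> value=61 (bin 00111101); offset now 8 = byte 1 bit 0; 16 bits remain
Read 2: bits[8:16] width=8 -> value=65 (bin 01000001); offset now 16 = byte 2 bit 0; 8 bits remain
Read 3: bits[16:21] width=5 -> value=1 (bin 00001); offset now 21 = byte 2 bit 5; 3 bits remain
Read 4: bits[21:23] width=2 -> value=2 (bin 10); offset now 23 = byte 2 bit 7; 1 bits remain

Answer: 1 0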